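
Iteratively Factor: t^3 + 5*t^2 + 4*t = (t + 1)*(t^2 + 4*t) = (t + 1)*(t + 4)*(t)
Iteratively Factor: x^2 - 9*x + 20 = (x - 4)*(x - 5)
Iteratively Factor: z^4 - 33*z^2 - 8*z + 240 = (z + 4)*(z^3 - 4*z^2 - 17*z + 60) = (z - 3)*(z + 4)*(z^2 - z - 20) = (z - 3)*(z + 4)^2*(z - 5)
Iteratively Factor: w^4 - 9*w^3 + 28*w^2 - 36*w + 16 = (w - 2)*(w^3 - 7*w^2 + 14*w - 8) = (w - 2)*(w - 1)*(w^2 - 6*w + 8) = (w - 4)*(w - 2)*(w - 1)*(w - 2)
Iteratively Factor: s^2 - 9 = (s + 3)*(s - 3)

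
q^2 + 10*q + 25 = (q + 5)^2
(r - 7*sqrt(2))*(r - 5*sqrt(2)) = r^2 - 12*sqrt(2)*r + 70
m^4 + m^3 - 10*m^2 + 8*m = m*(m - 2)*(m - 1)*(m + 4)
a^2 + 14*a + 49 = (a + 7)^2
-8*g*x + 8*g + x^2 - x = (-8*g + x)*(x - 1)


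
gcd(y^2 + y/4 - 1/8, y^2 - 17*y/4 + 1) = y - 1/4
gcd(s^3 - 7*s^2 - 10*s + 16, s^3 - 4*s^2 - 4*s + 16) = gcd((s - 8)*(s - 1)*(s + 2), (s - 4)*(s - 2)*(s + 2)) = s + 2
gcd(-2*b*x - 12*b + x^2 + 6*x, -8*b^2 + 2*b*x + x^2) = -2*b + x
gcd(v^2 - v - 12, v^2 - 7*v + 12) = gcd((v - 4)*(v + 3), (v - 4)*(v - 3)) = v - 4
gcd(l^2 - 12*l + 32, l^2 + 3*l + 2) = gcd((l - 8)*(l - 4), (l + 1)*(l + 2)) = 1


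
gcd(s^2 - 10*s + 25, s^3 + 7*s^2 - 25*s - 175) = s - 5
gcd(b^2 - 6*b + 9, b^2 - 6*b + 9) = b^2 - 6*b + 9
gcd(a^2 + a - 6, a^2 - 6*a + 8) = a - 2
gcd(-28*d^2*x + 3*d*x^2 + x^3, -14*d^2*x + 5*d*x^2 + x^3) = 7*d*x + x^2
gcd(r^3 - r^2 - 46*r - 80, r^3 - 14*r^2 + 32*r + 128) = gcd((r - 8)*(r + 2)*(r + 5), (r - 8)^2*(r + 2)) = r^2 - 6*r - 16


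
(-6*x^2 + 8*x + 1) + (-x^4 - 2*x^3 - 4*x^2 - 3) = -x^4 - 2*x^3 - 10*x^2 + 8*x - 2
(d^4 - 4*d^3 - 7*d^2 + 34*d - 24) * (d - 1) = d^5 - 5*d^4 - 3*d^3 + 41*d^2 - 58*d + 24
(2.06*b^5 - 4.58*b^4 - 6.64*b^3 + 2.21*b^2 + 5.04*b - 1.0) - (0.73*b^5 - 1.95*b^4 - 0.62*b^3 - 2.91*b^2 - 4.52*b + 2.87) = 1.33*b^5 - 2.63*b^4 - 6.02*b^3 + 5.12*b^2 + 9.56*b - 3.87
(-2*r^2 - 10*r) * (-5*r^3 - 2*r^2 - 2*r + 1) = 10*r^5 + 54*r^4 + 24*r^3 + 18*r^2 - 10*r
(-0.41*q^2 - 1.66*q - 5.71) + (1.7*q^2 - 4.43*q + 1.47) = 1.29*q^2 - 6.09*q - 4.24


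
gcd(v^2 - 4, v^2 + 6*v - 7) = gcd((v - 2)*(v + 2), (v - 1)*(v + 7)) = 1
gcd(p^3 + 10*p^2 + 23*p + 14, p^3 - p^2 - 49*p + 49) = p + 7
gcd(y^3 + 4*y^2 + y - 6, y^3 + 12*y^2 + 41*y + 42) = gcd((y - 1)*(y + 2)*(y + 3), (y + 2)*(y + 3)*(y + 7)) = y^2 + 5*y + 6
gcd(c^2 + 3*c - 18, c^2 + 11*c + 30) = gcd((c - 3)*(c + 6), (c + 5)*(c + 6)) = c + 6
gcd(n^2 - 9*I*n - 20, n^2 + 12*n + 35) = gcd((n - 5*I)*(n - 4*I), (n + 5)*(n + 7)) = 1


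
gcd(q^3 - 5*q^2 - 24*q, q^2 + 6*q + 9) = q + 3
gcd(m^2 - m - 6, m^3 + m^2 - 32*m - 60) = m + 2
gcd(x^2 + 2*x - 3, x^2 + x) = 1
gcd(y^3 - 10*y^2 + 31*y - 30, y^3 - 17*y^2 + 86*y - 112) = y - 2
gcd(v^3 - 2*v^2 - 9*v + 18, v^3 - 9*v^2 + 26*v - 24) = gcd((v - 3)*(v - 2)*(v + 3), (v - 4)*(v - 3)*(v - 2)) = v^2 - 5*v + 6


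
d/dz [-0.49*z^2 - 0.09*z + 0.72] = -0.98*z - 0.09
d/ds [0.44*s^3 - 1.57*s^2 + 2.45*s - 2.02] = 1.32*s^2 - 3.14*s + 2.45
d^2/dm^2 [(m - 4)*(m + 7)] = 2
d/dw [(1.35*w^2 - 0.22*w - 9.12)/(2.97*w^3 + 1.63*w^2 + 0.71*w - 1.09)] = (-4.0095*w^4 + 1.3068*w^3 + 82.5763*w^2 + 26.7882*w + 6.715)/(8.8209*w^6 + 9.6822*w^5 + 6.8743*w^4 - 4.16*w^3 - 3.0493*w^2 - 1.5478*w + 1.1881)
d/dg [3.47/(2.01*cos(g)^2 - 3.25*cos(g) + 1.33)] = (13.9494*cos(g) - 11.2775)*sin(g)/(2.01*cos(g)^2 - 3.25*cos(g) + 1.33)^2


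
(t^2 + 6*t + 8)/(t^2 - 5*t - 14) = (t + 4)/(t - 7)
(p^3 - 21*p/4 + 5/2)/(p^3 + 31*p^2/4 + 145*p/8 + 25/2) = 2*(2*p^2 - 5*p + 2)/(4*p^2 + 21*p + 20)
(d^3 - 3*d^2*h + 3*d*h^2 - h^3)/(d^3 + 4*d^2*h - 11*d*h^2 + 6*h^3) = (d - h)/(d + 6*h)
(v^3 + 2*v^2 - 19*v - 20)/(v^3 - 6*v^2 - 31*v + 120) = (v^2 - 3*v - 4)/(v^2 - 11*v + 24)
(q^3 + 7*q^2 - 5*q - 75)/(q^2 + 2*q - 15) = q + 5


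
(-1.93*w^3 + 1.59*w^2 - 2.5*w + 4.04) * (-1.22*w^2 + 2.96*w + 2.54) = 2.3546*w^5 - 7.6526*w^4 + 2.8542*w^3 - 8.2902*w^2 + 5.6084*w + 10.2616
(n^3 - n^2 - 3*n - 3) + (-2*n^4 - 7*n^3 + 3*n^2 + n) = -2*n^4 - 6*n^3 + 2*n^2 - 2*n - 3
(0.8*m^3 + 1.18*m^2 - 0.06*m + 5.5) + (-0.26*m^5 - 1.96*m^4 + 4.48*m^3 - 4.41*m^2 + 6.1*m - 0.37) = -0.26*m^5 - 1.96*m^4 + 5.28*m^3 - 3.23*m^2 + 6.04*m + 5.13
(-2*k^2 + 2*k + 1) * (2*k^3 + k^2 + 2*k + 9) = -4*k^5 + 2*k^4 - 13*k^2 + 20*k + 9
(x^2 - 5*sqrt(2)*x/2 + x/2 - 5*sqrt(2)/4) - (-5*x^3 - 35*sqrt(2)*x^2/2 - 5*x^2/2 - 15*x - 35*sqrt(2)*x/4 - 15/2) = 5*x^3 + 7*x^2/2 + 35*sqrt(2)*x^2/2 + 25*sqrt(2)*x/4 + 31*x/2 - 5*sqrt(2)/4 + 15/2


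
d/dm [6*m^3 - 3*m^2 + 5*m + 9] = 18*m^2 - 6*m + 5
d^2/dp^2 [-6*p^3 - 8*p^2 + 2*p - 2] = -36*p - 16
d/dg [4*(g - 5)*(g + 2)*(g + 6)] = 12*g^2 + 24*g - 112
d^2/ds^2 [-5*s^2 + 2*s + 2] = -10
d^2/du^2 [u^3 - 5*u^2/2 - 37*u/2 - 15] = 6*u - 5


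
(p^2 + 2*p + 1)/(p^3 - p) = (p + 1)/(p*(p - 1))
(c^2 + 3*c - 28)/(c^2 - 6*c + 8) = (c + 7)/(c - 2)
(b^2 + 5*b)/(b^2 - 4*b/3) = 3*(b + 5)/(3*b - 4)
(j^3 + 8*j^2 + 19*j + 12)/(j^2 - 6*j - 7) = (j^2 + 7*j + 12)/(j - 7)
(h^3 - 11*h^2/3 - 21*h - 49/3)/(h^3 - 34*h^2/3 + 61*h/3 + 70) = (3*h^2 + 10*h + 7)/(3*h^2 - 13*h - 30)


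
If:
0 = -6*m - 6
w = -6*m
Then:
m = -1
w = 6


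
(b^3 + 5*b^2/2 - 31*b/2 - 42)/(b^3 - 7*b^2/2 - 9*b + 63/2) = (2*b^2 - b - 28)/(2*b^2 - 13*b + 21)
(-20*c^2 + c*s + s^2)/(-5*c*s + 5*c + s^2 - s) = (20*c^2 - c*s - s^2)/(5*c*s - 5*c - s^2 + s)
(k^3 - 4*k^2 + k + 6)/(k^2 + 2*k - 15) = (k^2 - k - 2)/(k + 5)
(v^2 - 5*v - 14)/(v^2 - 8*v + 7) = (v + 2)/(v - 1)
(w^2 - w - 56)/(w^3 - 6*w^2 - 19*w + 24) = (w + 7)/(w^2 + 2*w - 3)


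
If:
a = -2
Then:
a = -2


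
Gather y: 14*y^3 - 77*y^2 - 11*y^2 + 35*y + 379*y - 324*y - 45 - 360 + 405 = 14*y^3 - 88*y^2 + 90*y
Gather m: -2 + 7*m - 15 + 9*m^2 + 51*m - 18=9*m^2 + 58*m - 35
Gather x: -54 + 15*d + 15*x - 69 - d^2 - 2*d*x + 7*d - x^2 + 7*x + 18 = -d^2 + 22*d - x^2 + x*(22 - 2*d) - 105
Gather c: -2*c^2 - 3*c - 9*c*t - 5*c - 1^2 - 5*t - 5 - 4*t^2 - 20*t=-2*c^2 + c*(-9*t - 8) - 4*t^2 - 25*t - 6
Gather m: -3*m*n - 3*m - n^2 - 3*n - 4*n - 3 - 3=m*(-3*n - 3) - n^2 - 7*n - 6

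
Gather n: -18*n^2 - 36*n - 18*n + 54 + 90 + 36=-18*n^2 - 54*n + 180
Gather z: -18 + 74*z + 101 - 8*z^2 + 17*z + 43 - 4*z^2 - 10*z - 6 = -12*z^2 + 81*z + 120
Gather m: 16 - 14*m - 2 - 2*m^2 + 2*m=-2*m^2 - 12*m + 14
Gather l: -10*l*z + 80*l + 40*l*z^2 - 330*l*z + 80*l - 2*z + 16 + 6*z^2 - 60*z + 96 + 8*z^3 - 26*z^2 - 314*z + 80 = l*(40*z^2 - 340*z + 160) + 8*z^3 - 20*z^2 - 376*z + 192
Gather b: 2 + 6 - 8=0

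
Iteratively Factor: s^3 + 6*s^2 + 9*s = (s + 3)*(s^2 + 3*s) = s*(s + 3)*(s + 3)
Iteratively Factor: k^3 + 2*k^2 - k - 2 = (k + 2)*(k^2 - 1) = (k - 1)*(k + 2)*(k + 1)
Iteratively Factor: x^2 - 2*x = (x)*(x - 2)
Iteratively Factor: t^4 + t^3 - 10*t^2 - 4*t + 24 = (t - 2)*(t^3 + 3*t^2 - 4*t - 12) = (t - 2)*(t + 3)*(t^2 - 4) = (t - 2)*(t + 2)*(t + 3)*(t - 2)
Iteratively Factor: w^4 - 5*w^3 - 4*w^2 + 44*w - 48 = (w - 2)*(w^3 - 3*w^2 - 10*w + 24) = (w - 2)^2*(w^2 - w - 12) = (w - 2)^2*(w + 3)*(w - 4)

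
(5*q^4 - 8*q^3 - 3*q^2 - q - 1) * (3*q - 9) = 15*q^5 - 69*q^4 + 63*q^3 + 24*q^2 + 6*q + 9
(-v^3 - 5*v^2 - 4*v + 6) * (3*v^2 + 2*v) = -3*v^5 - 17*v^4 - 22*v^3 + 10*v^2 + 12*v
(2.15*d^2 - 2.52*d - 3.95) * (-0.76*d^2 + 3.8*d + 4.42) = -1.634*d^4 + 10.0852*d^3 + 2.929*d^2 - 26.1484*d - 17.459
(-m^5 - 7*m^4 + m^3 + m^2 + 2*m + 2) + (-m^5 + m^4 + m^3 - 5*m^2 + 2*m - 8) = -2*m^5 - 6*m^4 + 2*m^3 - 4*m^2 + 4*m - 6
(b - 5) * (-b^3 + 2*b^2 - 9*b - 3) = -b^4 + 7*b^3 - 19*b^2 + 42*b + 15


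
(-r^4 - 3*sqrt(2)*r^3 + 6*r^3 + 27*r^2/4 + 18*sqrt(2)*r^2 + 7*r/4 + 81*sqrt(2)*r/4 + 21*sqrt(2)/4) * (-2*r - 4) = 2*r^5 - 8*r^4 + 6*sqrt(2)*r^4 - 75*r^3/2 - 24*sqrt(2)*r^3 - 225*sqrt(2)*r^2/2 - 61*r^2/2 - 183*sqrt(2)*r/2 - 7*r - 21*sqrt(2)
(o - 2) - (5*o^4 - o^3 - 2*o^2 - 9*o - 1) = -5*o^4 + o^3 + 2*o^2 + 10*o - 1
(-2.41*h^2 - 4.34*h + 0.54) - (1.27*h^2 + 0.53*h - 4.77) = -3.68*h^2 - 4.87*h + 5.31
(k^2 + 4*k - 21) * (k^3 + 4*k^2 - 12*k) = k^5 + 8*k^4 - 17*k^3 - 132*k^2 + 252*k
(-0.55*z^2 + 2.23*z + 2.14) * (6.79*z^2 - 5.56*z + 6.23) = -3.7345*z^4 + 18.1997*z^3 - 1.2947*z^2 + 1.9945*z + 13.3322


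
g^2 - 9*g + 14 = (g - 7)*(g - 2)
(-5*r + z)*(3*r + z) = -15*r^2 - 2*r*z + z^2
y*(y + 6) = y^2 + 6*y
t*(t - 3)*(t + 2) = t^3 - t^2 - 6*t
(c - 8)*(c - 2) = c^2 - 10*c + 16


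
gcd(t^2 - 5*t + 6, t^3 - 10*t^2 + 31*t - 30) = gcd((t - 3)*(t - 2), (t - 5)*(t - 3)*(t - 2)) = t^2 - 5*t + 6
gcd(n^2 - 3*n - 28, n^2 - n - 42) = n - 7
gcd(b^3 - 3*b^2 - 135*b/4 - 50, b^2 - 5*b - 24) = b - 8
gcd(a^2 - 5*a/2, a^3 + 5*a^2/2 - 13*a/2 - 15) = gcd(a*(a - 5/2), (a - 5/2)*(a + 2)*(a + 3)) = a - 5/2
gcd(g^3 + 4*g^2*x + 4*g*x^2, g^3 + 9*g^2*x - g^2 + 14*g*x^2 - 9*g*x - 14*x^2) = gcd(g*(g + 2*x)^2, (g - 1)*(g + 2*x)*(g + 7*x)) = g + 2*x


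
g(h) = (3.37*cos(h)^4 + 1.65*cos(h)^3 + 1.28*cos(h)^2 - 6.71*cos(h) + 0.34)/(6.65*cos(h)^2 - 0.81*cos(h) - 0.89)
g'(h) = (13.3*sin(h)*cos(h) - 0.81*sin(h))*(3.37*cos(h)^4 + 1.65*cos(h)^3 + 1.28*cos(h)^2 - 6.71*cos(h) + 0.34)/(6.65*cos(h)^2 - 0.81*cos(h) - 0.89)^2 + (-13.48*sin(h)*cos(h)^3 - 4.95*sin(h)*cos(h)^2 - 2.56*sin(h)*cos(h) + 6.71*sin(h))/(6.65*cos(h)^2 - 0.81*cos(h) - 0.89)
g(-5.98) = -0.15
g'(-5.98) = -0.94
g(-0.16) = -0.05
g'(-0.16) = 0.47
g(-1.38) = 1.08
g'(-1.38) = 9.53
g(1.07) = -8.76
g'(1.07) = -158.76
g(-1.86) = -19.82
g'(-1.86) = 799.94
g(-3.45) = 1.56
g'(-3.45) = -0.24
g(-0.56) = -0.53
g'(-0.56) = 2.11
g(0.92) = -2.30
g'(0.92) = -12.24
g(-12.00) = -0.54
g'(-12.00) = -2.16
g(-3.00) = 1.54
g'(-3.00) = 0.09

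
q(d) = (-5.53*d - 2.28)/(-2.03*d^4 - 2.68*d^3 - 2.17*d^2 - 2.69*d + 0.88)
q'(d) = (-5.53*d - 2.28)*(8.12*d^3 + 8.04*d^2 + 4.34*d + 2.69)/(-2.03*d^4 - 2.68*d^3 - 2.17*d^2 - 2.69*d + 0.88)^2 - 5.53/(-2.03*d^4 - 2.68*d^3 - 2.17*d^2 - 2.69*d + 0.88) = (11.2259*d^4 + 14.8204*d^3 + 12.0001*d^2 + 14.8757*d - (5.53*d + 2.28)*(8.12*d^3 + 8.04*d^2 + 4.34*d + 2.69) - 4.8664)/(2.03*d^4 + 2.68*d^3 + 2.17*d^2 + 2.69*d - 0.88)^2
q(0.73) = 1.64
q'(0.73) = -4.21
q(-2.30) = -0.36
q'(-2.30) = -0.62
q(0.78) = 1.45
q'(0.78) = -3.48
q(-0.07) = -1.79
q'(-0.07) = -9.32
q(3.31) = 0.06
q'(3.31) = -0.04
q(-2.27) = -0.38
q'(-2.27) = -0.66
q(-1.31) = 6.83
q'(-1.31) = -77.71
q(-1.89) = -0.85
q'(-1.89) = -2.23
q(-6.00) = -0.01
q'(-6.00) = -0.01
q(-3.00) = -0.14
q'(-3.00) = -0.16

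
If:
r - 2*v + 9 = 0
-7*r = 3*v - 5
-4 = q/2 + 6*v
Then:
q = -56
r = -1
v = 4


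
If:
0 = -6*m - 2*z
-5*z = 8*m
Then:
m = 0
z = 0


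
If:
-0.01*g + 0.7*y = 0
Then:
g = 70.0*y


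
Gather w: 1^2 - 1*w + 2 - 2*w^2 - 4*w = -2*w^2 - 5*w + 3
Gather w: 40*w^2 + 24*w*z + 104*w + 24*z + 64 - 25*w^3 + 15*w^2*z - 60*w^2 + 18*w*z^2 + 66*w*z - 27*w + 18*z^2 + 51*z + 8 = -25*w^3 + w^2*(15*z - 20) + w*(18*z^2 + 90*z + 77) + 18*z^2 + 75*z + 72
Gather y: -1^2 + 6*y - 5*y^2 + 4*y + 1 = -5*y^2 + 10*y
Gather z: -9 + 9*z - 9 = 9*z - 18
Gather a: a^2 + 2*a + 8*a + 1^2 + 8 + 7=a^2 + 10*a + 16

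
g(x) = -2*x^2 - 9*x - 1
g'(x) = -4*x - 9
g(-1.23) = 7.04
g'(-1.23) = -4.08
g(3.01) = -46.21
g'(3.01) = -21.04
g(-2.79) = 8.54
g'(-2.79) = 2.16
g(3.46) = -56.08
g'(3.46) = -22.84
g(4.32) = -77.20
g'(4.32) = -26.28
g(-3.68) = 5.04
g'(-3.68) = 5.72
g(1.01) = -12.13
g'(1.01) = -13.04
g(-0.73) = 4.50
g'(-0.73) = -6.08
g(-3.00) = 8.00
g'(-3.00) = 3.00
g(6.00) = -127.00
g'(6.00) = -33.00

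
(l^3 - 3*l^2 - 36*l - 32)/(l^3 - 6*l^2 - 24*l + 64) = (l + 1)/(l - 2)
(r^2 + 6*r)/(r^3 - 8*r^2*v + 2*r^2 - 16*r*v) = (r + 6)/(r^2 - 8*r*v + 2*r - 16*v)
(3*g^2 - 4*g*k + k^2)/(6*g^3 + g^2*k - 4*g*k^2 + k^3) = (g - k)/(2*g^2 + g*k - k^2)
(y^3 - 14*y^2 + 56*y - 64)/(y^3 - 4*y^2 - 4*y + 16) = (y - 8)/(y + 2)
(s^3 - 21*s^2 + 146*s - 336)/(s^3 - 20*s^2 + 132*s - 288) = (s - 7)/(s - 6)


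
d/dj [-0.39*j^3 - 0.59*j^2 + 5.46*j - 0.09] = -1.17*j^2 - 1.18*j + 5.46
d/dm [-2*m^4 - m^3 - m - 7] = -8*m^3 - 3*m^2 - 1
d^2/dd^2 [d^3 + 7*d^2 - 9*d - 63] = 6*d + 14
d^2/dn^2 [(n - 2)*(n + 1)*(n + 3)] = 6*n + 4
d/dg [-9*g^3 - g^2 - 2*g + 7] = -27*g^2 - 2*g - 2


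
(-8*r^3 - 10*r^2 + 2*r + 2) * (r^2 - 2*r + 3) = -8*r^5 + 6*r^4 - 2*r^3 - 32*r^2 + 2*r + 6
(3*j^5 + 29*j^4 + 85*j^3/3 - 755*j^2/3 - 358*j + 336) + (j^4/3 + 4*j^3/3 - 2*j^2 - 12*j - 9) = 3*j^5 + 88*j^4/3 + 89*j^3/3 - 761*j^2/3 - 370*j + 327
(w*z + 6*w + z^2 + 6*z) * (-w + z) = -w^2*z - 6*w^2 + z^3 + 6*z^2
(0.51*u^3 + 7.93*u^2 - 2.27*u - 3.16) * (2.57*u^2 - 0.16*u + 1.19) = 1.3107*u^5 + 20.2985*u^4 - 6.4958*u^3 + 1.6787*u^2 - 2.1957*u - 3.7604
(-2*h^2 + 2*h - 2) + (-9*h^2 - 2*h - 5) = -11*h^2 - 7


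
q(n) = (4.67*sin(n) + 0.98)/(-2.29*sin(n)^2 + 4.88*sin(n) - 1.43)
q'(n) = (4.58*sin(n)*cos(n) - 4.88*cos(n))*(4.67*sin(n) + 0.98)/(-2.29*sin(n)^2 + 4.88*sin(n) - 1.43)^2 + 4.67*cos(n)/(-2.29*sin(n)^2 + 4.88*sin(n) - 1.43)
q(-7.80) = 0.43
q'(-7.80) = -0.00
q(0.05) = -1.02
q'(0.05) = -7.88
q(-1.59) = 0.43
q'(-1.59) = 0.00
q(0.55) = 6.91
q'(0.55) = -21.54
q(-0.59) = 0.33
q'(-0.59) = -0.38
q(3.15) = -0.64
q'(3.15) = 5.31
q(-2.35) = 0.39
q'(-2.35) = 0.18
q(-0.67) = 0.36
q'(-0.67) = -0.28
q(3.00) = -2.08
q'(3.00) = 16.97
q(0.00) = -0.69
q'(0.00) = -5.60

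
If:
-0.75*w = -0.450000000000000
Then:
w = 0.60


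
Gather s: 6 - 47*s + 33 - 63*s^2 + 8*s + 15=-63*s^2 - 39*s + 54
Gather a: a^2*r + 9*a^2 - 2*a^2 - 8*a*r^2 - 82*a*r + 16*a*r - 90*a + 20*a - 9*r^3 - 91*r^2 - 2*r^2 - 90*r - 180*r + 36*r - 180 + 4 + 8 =a^2*(r + 7) + a*(-8*r^2 - 66*r - 70) - 9*r^3 - 93*r^2 - 234*r - 168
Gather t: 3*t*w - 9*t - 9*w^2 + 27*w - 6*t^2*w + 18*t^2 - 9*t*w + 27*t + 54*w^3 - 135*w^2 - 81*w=t^2*(18 - 6*w) + t*(18 - 6*w) + 54*w^3 - 144*w^2 - 54*w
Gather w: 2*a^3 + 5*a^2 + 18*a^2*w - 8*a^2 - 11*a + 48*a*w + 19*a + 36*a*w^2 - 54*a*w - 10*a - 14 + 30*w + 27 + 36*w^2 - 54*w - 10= 2*a^3 - 3*a^2 - 2*a + w^2*(36*a + 36) + w*(18*a^2 - 6*a - 24) + 3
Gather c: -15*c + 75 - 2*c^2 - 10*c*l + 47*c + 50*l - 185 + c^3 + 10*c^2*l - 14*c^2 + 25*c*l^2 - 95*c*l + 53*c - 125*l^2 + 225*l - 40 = c^3 + c^2*(10*l - 16) + c*(25*l^2 - 105*l + 85) - 125*l^2 + 275*l - 150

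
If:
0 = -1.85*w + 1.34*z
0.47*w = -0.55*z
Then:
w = 0.00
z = 0.00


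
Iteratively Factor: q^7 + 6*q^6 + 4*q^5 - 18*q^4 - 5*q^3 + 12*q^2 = (q)*(q^6 + 6*q^5 + 4*q^4 - 18*q^3 - 5*q^2 + 12*q) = q*(q - 1)*(q^5 + 7*q^4 + 11*q^3 - 7*q^2 - 12*q) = q^2*(q - 1)*(q^4 + 7*q^3 + 11*q^2 - 7*q - 12) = q^2*(q - 1)*(q + 1)*(q^3 + 6*q^2 + 5*q - 12) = q^2*(q - 1)*(q + 1)*(q + 3)*(q^2 + 3*q - 4) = q^2*(q - 1)^2*(q + 1)*(q + 3)*(q + 4)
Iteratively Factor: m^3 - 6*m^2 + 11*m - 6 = (m - 2)*(m^2 - 4*m + 3) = (m - 3)*(m - 2)*(m - 1)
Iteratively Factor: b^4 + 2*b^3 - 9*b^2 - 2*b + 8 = (b - 2)*(b^3 + 4*b^2 - b - 4) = (b - 2)*(b + 4)*(b^2 - 1) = (b - 2)*(b + 1)*(b + 4)*(b - 1)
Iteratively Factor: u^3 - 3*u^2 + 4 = (u + 1)*(u^2 - 4*u + 4) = (u - 2)*(u + 1)*(u - 2)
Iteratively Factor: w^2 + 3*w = (w + 3)*(w)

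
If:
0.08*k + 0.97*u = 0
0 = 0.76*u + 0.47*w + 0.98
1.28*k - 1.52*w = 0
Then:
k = -2.94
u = 0.24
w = -2.48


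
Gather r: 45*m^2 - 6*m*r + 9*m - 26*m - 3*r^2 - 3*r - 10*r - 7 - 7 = 45*m^2 - 17*m - 3*r^2 + r*(-6*m - 13) - 14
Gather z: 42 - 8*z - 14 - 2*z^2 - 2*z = -2*z^2 - 10*z + 28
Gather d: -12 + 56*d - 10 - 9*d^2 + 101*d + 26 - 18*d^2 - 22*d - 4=-27*d^2 + 135*d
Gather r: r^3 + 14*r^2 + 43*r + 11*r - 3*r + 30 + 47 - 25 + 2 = r^3 + 14*r^2 + 51*r + 54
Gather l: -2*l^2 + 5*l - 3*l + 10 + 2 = -2*l^2 + 2*l + 12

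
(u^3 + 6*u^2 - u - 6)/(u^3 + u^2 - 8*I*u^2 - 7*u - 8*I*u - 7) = (u^2 + 5*u - 6)/(u^2 - 8*I*u - 7)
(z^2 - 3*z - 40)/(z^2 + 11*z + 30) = (z - 8)/(z + 6)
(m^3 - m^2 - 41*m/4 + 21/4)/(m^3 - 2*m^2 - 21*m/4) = (2*m^2 + 5*m - 3)/(m*(2*m + 3))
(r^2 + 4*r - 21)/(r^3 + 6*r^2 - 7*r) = (r - 3)/(r*(r - 1))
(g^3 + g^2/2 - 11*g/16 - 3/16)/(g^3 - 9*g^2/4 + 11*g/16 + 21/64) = 4*(g + 1)/(4*g - 7)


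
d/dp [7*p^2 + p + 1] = 14*p + 1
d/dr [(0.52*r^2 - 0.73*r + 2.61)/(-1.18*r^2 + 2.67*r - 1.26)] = (0.527*r^2 + 4.8492*r - 6.0489)/(1.3924*r^4 - 6.3012*r^3 + 10.1025*r^2 - 6.7284*r + 1.5876)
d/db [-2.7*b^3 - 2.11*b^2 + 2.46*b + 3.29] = -8.1*b^2 - 4.22*b + 2.46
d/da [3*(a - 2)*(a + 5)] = 6*a + 9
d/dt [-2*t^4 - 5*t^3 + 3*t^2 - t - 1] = -8*t^3 - 15*t^2 + 6*t - 1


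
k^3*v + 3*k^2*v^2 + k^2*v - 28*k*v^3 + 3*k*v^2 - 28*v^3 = (k - 4*v)*(k + 7*v)*(k*v + v)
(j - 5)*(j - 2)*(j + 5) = j^3 - 2*j^2 - 25*j + 50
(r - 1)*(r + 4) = r^2 + 3*r - 4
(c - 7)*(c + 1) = c^2 - 6*c - 7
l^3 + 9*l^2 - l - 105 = (l - 3)*(l + 5)*(l + 7)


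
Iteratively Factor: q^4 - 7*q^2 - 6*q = (q - 3)*(q^3 + 3*q^2 + 2*q) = q*(q - 3)*(q^2 + 3*q + 2) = q*(q - 3)*(q + 1)*(q + 2)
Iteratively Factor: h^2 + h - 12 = (h + 4)*(h - 3)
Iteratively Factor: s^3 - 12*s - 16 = (s - 4)*(s^2 + 4*s + 4) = (s - 4)*(s + 2)*(s + 2)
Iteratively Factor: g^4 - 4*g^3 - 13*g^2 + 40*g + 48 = (g - 4)*(g^3 - 13*g - 12) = (g - 4)^2*(g^2 + 4*g + 3) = (g - 4)^2*(g + 3)*(g + 1)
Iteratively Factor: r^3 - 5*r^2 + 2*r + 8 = (r - 2)*(r^2 - 3*r - 4) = (r - 4)*(r - 2)*(r + 1)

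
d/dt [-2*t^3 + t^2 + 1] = 2*t*(1 - 3*t)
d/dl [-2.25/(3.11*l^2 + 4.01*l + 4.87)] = (13.995*l + 9.0225)/(3.11*l^2 + 4.01*l + 4.87)^2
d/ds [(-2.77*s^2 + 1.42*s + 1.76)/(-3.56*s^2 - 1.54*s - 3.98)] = (9.321*s^2 + 34.5804*s - 2.9412)/(12.6736*s^4 + 10.9648*s^3 + 30.7092*s^2 + 12.2584*s + 15.8404)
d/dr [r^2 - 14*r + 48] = 2*r - 14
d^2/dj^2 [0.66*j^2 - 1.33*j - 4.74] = 1.32000000000000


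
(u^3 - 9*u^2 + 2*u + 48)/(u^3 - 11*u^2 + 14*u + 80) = (u - 3)/(u - 5)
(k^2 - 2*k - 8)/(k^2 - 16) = (k + 2)/(k + 4)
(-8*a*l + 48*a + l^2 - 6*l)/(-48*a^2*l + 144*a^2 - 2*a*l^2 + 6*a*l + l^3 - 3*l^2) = (l - 6)/(6*a*l - 18*a + l^2 - 3*l)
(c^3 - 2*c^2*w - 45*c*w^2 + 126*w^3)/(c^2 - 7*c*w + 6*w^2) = (-c^2 - 4*c*w + 21*w^2)/(-c + w)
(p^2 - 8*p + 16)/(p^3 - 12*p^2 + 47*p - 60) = (p - 4)/(p^2 - 8*p + 15)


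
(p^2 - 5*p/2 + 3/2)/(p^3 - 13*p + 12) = (p - 3/2)/(p^2 + p - 12)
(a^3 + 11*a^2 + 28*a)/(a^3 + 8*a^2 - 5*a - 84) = a/(a - 3)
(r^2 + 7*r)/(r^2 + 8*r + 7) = r/(r + 1)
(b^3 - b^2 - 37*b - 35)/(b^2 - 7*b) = b + 6 + 5/b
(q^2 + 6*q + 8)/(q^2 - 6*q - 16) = (q + 4)/(q - 8)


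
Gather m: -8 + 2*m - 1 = 2*m - 9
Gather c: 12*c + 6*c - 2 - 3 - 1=18*c - 6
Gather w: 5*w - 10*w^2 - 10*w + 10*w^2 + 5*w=0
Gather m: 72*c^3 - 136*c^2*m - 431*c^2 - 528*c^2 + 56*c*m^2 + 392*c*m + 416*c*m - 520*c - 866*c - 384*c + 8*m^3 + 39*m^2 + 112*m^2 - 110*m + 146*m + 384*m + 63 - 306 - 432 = 72*c^3 - 959*c^2 - 1770*c + 8*m^3 + m^2*(56*c + 151) + m*(-136*c^2 + 808*c + 420) - 675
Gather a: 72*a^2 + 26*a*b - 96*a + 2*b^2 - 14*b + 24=72*a^2 + a*(26*b - 96) + 2*b^2 - 14*b + 24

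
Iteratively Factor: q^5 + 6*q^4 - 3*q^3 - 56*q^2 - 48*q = (q)*(q^4 + 6*q^3 - 3*q^2 - 56*q - 48) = q*(q + 4)*(q^3 + 2*q^2 - 11*q - 12) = q*(q + 4)^2*(q^2 - 2*q - 3) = q*(q - 3)*(q + 4)^2*(q + 1)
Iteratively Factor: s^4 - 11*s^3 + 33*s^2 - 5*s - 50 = (s + 1)*(s^3 - 12*s^2 + 45*s - 50) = (s - 5)*(s + 1)*(s^2 - 7*s + 10) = (s - 5)*(s - 2)*(s + 1)*(s - 5)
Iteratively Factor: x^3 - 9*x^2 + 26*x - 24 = (x - 4)*(x^2 - 5*x + 6) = (x - 4)*(x - 3)*(x - 2)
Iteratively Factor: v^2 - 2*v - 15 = (v - 5)*(v + 3)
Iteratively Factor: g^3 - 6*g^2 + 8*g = (g - 4)*(g^2 - 2*g) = (g - 4)*(g - 2)*(g)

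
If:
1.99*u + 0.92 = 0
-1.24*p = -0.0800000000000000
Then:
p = 0.06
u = -0.46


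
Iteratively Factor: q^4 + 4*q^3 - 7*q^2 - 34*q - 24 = (q - 3)*(q^3 + 7*q^2 + 14*q + 8) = (q - 3)*(q + 4)*(q^2 + 3*q + 2) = (q - 3)*(q + 2)*(q + 4)*(q + 1)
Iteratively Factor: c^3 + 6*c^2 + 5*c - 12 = (c - 1)*(c^2 + 7*c + 12) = (c - 1)*(c + 3)*(c + 4)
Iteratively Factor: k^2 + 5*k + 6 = (k + 3)*(k + 2)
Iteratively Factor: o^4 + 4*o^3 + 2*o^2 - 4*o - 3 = (o - 1)*(o^3 + 5*o^2 + 7*o + 3) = (o - 1)*(o + 1)*(o^2 + 4*o + 3) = (o - 1)*(o + 1)^2*(o + 3)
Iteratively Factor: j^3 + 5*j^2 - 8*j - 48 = (j + 4)*(j^2 + j - 12) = (j + 4)^2*(j - 3)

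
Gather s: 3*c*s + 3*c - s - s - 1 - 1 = 3*c + s*(3*c - 2) - 2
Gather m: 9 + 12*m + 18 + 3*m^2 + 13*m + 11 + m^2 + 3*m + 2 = 4*m^2 + 28*m + 40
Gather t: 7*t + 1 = 7*t + 1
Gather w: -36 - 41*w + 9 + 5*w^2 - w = 5*w^2 - 42*w - 27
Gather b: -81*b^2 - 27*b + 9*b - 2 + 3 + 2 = -81*b^2 - 18*b + 3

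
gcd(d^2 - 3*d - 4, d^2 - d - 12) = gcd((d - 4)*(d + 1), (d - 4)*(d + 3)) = d - 4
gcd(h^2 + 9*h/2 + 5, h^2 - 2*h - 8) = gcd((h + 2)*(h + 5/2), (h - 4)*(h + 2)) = h + 2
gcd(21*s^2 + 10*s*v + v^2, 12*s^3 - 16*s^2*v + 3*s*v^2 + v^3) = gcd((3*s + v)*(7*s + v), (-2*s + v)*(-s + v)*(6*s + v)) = 1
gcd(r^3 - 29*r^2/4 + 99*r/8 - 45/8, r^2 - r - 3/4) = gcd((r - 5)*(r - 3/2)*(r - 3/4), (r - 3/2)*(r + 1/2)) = r - 3/2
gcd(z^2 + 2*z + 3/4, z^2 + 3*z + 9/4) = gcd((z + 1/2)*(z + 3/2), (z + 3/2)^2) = z + 3/2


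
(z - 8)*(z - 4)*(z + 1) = z^3 - 11*z^2 + 20*z + 32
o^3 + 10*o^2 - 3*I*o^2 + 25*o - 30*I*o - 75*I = (o + 5)^2*(o - 3*I)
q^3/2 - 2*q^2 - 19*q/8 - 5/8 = (q/2 + 1/4)*(q - 5)*(q + 1/2)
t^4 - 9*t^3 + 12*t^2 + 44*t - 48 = (t - 6)*(t - 4)*(t - 1)*(t + 2)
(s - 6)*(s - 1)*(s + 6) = s^3 - s^2 - 36*s + 36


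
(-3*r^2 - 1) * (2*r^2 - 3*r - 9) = -6*r^4 + 9*r^3 + 25*r^2 + 3*r + 9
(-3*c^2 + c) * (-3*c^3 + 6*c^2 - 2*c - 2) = 9*c^5 - 21*c^4 + 12*c^3 + 4*c^2 - 2*c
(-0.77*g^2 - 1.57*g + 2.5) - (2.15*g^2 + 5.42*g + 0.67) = -2.92*g^2 - 6.99*g + 1.83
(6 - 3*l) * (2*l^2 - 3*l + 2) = -6*l^3 + 21*l^2 - 24*l + 12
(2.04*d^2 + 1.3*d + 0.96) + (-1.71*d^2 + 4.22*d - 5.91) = 0.33*d^2 + 5.52*d - 4.95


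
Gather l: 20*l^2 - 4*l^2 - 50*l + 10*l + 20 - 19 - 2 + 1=16*l^2 - 40*l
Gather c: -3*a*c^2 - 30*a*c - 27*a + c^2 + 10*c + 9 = -27*a + c^2*(1 - 3*a) + c*(10 - 30*a) + 9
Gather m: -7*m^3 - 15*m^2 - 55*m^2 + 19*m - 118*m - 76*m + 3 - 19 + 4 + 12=-7*m^3 - 70*m^2 - 175*m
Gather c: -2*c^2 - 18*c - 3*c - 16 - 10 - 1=-2*c^2 - 21*c - 27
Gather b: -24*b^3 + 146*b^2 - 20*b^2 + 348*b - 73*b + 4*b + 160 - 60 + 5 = -24*b^3 + 126*b^2 + 279*b + 105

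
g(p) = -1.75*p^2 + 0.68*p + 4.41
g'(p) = 0.68 - 3.5*p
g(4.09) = -22.08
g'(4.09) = -13.64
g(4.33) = -25.46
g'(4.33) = -14.48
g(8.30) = -110.50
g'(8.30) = -28.37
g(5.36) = -42.22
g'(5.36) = -18.08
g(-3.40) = -18.13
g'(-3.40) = 12.58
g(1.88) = -0.50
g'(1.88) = -5.90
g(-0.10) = 4.32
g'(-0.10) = 1.03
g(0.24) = 4.47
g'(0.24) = -0.16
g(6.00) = -54.51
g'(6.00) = -20.32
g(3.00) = -9.30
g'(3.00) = -9.82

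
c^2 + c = c*(c + 1)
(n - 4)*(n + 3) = n^2 - n - 12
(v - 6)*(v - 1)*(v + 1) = v^3 - 6*v^2 - v + 6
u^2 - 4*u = u*(u - 4)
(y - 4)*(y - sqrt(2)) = y^2 - 4*y - sqrt(2)*y + 4*sqrt(2)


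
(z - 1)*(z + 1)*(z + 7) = z^3 + 7*z^2 - z - 7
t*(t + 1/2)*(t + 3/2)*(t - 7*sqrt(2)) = t^4 - 7*sqrt(2)*t^3 + 2*t^3 - 14*sqrt(2)*t^2 + 3*t^2/4 - 21*sqrt(2)*t/4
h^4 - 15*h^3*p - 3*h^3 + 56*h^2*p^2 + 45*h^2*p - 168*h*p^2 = h*(h - 3)*(h - 8*p)*(h - 7*p)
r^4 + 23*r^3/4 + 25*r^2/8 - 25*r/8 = r*(r - 1/2)*(r + 5/4)*(r + 5)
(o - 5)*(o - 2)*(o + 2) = o^3 - 5*o^2 - 4*o + 20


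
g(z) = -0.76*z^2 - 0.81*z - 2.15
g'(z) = -1.52*z - 0.81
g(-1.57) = -2.75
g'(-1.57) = 1.58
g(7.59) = -52.08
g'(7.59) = -12.35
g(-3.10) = -6.94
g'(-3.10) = 3.90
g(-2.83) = -5.94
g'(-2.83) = 3.49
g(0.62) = -2.94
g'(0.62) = -1.75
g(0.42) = -2.62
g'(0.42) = -1.45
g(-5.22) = -18.63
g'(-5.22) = 7.12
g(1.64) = -5.52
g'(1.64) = -3.30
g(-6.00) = -24.65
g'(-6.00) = 8.31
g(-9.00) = -56.42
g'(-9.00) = 12.87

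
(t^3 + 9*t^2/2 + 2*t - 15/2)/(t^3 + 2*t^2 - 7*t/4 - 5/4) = 2*(t + 3)/(2*t + 1)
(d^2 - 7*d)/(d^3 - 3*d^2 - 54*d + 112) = d*(d - 7)/(d^3 - 3*d^2 - 54*d + 112)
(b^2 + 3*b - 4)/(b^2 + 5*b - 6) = (b + 4)/(b + 6)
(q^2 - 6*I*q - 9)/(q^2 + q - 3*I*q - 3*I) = (q - 3*I)/(q + 1)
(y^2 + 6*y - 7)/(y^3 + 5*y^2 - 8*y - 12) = (y^2 + 6*y - 7)/(y^3 + 5*y^2 - 8*y - 12)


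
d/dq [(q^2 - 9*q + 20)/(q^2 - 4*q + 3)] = (5*q^2 - 34*q + 53)/(q^4 - 8*q^3 + 22*q^2 - 24*q + 9)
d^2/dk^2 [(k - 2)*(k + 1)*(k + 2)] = 6*k + 2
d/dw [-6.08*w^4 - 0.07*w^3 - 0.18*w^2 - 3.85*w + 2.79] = -24.32*w^3 - 0.21*w^2 - 0.36*w - 3.85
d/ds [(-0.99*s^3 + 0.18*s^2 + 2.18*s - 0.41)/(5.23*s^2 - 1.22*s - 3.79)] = (-5.1777*s^4 + 2.4156*s^3 - 0.364700000000003*s^2 + 2.9242*s - 8.7624)/(27.3529*s^4 - 12.7612*s^3 - 38.155*s^2 + 9.2476*s + 14.3641)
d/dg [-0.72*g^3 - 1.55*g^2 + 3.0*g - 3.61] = -2.16*g^2 - 3.1*g + 3.0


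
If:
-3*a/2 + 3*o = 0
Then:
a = 2*o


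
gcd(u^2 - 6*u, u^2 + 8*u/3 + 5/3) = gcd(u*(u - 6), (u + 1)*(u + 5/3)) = 1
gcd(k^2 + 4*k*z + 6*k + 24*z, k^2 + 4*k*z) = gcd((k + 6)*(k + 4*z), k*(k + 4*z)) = k + 4*z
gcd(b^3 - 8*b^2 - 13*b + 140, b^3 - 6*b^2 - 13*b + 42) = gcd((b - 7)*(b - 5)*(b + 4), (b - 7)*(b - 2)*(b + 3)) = b - 7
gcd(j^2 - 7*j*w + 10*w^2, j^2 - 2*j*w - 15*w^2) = -j + 5*w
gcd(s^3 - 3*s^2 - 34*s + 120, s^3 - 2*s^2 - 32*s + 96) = s^2 + 2*s - 24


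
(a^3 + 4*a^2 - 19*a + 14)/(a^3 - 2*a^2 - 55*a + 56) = (a - 2)/(a - 8)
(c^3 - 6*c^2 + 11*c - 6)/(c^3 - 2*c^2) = 1 - 4/c + 3/c^2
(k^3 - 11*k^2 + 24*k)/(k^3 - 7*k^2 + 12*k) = (k - 8)/(k - 4)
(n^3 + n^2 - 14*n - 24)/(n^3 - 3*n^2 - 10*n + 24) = (n + 2)/(n - 2)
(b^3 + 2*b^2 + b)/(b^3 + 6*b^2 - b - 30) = b*(b^2 + 2*b + 1)/(b^3 + 6*b^2 - b - 30)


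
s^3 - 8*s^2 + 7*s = s*(s - 7)*(s - 1)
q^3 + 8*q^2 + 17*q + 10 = (q + 1)*(q + 2)*(q + 5)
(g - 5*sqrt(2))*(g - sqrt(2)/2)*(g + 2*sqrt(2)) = g^3 - 7*sqrt(2)*g^2/2 - 17*g + 10*sqrt(2)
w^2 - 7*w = w*(w - 7)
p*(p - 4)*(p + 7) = p^3 + 3*p^2 - 28*p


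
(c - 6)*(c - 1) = c^2 - 7*c + 6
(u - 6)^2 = u^2 - 12*u + 36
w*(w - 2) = w^2 - 2*w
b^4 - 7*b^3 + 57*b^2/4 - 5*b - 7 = (b - 7/2)*(b - 2)^2*(b + 1/2)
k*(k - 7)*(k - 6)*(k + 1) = k^4 - 12*k^3 + 29*k^2 + 42*k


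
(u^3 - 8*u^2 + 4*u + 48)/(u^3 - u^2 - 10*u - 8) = (u - 6)/(u + 1)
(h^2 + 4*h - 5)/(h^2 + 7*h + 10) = (h - 1)/(h + 2)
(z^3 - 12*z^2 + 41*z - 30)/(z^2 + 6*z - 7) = (z^2 - 11*z + 30)/(z + 7)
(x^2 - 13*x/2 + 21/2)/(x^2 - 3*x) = (x - 7/2)/x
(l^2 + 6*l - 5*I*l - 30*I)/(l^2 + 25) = (l + 6)/(l + 5*I)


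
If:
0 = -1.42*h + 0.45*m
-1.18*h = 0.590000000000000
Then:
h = -0.50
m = -1.58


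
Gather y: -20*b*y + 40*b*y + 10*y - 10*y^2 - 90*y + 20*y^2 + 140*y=10*y^2 + y*(20*b + 60)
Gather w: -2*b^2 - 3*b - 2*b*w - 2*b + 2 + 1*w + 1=-2*b^2 - 5*b + w*(1 - 2*b) + 3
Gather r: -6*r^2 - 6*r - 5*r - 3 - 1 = -6*r^2 - 11*r - 4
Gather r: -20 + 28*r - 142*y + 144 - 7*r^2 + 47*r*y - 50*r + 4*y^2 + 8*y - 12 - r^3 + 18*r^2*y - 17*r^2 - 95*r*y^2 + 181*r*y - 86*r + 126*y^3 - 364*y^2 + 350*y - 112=-r^3 + r^2*(18*y - 24) + r*(-95*y^2 + 228*y - 108) + 126*y^3 - 360*y^2 + 216*y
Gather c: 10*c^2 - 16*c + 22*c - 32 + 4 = 10*c^2 + 6*c - 28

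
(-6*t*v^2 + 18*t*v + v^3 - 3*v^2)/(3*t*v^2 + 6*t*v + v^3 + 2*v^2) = (-6*t*v + 18*t + v^2 - 3*v)/(3*t*v + 6*t + v^2 + 2*v)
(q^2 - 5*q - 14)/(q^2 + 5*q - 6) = (q^2 - 5*q - 14)/(q^2 + 5*q - 6)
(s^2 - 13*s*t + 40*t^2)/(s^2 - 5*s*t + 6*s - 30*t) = (s - 8*t)/(s + 6)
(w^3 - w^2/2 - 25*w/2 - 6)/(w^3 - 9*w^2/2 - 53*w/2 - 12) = (w - 4)/(w - 8)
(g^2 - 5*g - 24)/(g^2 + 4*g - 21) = (g^2 - 5*g - 24)/(g^2 + 4*g - 21)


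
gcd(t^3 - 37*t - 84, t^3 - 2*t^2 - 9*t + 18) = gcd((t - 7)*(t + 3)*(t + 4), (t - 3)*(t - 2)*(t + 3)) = t + 3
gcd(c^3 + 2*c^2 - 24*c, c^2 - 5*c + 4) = c - 4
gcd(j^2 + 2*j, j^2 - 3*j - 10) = j + 2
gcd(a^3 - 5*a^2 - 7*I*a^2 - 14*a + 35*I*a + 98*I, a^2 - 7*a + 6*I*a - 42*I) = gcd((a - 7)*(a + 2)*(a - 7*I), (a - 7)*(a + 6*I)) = a - 7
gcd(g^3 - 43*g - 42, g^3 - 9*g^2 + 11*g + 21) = g^2 - 6*g - 7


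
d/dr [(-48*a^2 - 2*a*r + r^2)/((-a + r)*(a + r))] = 2*a*(a^2 + 47*a*r + r^2)/(a^4 - 2*a^2*r^2 + r^4)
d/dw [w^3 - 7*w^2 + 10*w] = 3*w^2 - 14*w + 10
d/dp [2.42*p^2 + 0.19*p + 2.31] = 4.84*p + 0.19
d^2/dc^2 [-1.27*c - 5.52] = 0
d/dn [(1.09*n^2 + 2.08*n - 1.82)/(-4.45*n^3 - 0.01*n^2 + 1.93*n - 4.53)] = (4.8505*n^4 + 18.512*n^3 - 22.1725*n^2 - 9.9118*n - 5.9098)/(19.8025*n^6 + 0.089*n^5 - 17.1769*n^4 + 40.2784*n^3 + 3.8155*n^2 - 17.4858*n + 20.5209)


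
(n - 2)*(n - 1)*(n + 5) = n^3 + 2*n^2 - 13*n + 10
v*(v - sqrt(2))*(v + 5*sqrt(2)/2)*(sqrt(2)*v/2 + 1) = sqrt(2)*v^4/2 + 5*v^3/2 - sqrt(2)*v^2 - 5*v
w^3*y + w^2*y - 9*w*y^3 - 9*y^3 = (w - 3*y)*(w + 3*y)*(w*y + y)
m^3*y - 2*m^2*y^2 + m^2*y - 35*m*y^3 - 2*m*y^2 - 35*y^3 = (m - 7*y)*(m + 5*y)*(m*y + y)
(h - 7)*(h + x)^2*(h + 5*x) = h^4 + 7*h^3*x - 7*h^3 + 11*h^2*x^2 - 49*h^2*x + 5*h*x^3 - 77*h*x^2 - 35*x^3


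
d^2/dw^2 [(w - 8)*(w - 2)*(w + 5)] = 6*w - 10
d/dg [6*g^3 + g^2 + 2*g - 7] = 18*g^2 + 2*g + 2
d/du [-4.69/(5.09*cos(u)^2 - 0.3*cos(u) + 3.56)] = (1.407 - 47.7442*cos(u))*sin(u)/(5.09*cos(u)^2 - 0.3*cos(u) + 3.56)^2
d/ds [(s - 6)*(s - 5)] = 2*s - 11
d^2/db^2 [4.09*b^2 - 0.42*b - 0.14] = 8.18000000000000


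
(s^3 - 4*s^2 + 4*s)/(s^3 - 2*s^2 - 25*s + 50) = s*(s - 2)/(s^2 - 25)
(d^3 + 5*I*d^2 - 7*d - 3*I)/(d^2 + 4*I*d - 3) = d + I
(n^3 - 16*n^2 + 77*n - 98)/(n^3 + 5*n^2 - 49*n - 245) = (n^2 - 9*n + 14)/(n^2 + 12*n + 35)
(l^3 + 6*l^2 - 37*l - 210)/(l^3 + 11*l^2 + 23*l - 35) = (l - 6)/(l - 1)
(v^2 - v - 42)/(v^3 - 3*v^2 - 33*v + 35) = (v + 6)/(v^2 + 4*v - 5)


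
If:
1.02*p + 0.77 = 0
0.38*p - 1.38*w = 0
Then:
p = -0.75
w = -0.21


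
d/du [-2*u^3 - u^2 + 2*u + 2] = -6*u^2 - 2*u + 2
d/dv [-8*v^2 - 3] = -16*v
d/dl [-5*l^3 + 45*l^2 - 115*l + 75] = -15*l^2 + 90*l - 115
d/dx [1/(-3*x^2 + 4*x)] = 2*(3*x - 2)/(x^2*(3*x - 4)^2)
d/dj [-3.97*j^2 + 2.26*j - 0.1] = 2.26 - 7.94*j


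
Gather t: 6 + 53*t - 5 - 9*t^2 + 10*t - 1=-9*t^2 + 63*t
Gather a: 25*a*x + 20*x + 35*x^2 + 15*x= 25*a*x + 35*x^2 + 35*x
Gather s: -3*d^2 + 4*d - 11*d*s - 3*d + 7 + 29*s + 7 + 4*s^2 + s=-3*d^2 + d + 4*s^2 + s*(30 - 11*d) + 14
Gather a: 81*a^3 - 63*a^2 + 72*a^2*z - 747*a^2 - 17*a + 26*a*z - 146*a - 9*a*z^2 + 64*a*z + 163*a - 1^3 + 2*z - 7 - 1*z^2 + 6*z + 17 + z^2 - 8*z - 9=81*a^3 + a^2*(72*z - 810) + a*(-9*z^2 + 90*z)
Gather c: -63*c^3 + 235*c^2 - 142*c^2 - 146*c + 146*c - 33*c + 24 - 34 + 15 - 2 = -63*c^3 + 93*c^2 - 33*c + 3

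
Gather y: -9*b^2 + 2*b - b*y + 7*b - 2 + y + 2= -9*b^2 + 9*b + y*(1 - b)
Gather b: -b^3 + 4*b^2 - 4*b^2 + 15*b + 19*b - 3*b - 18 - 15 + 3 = -b^3 + 31*b - 30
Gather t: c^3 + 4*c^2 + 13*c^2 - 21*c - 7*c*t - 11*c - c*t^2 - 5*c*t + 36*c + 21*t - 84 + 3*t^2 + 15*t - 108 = c^3 + 17*c^2 + 4*c + t^2*(3 - c) + t*(36 - 12*c) - 192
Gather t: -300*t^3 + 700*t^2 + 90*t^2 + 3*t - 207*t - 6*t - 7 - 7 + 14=-300*t^3 + 790*t^2 - 210*t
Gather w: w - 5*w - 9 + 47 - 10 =28 - 4*w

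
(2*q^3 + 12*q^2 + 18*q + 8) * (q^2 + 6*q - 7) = 2*q^5 + 24*q^4 + 76*q^3 + 32*q^2 - 78*q - 56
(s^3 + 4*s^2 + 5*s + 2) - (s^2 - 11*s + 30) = s^3 + 3*s^2 + 16*s - 28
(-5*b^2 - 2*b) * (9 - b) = 5*b^3 - 43*b^2 - 18*b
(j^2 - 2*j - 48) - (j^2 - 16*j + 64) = 14*j - 112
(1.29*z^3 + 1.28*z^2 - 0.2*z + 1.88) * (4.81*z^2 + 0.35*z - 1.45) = 6.2049*z^5 + 6.6083*z^4 - 2.3845*z^3 + 7.1168*z^2 + 0.948*z - 2.726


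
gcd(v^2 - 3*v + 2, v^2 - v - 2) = v - 2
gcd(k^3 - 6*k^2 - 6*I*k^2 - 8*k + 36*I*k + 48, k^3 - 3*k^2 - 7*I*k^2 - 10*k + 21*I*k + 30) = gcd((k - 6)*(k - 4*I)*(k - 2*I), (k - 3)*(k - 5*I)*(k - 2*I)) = k - 2*I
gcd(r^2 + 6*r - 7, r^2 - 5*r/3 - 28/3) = 1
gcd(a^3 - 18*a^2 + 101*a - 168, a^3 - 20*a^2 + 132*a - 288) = a - 8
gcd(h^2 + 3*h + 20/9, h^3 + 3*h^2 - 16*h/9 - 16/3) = h + 4/3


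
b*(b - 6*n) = b^2 - 6*b*n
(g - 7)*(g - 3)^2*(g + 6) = g^4 - 7*g^3 - 27*g^2 + 243*g - 378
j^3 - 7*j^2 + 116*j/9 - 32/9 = (j - 4)*(j - 8/3)*(j - 1/3)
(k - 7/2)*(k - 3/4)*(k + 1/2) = k^3 - 15*k^2/4 + k/2 + 21/16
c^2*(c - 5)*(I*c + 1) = I*c^4 + c^3 - 5*I*c^3 - 5*c^2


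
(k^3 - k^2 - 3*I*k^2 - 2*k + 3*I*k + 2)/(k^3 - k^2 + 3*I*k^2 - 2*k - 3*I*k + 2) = (k^2 - 3*I*k - 2)/(k^2 + 3*I*k - 2)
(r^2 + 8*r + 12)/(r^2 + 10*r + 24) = (r + 2)/(r + 4)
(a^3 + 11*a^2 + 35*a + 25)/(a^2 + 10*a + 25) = a + 1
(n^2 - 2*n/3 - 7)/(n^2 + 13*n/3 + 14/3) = (n - 3)/(n + 2)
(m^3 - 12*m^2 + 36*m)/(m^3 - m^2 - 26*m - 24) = m*(m - 6)/(m^2 + 5*m + 4)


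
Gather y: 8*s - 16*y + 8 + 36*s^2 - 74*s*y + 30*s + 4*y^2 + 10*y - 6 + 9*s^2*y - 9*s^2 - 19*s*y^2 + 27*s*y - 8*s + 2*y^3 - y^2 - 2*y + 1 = 27*s^2 + 30*s + 2*y^3 + y^2*(3 - 19*s) + y*(9*s^2 - 47*s - 8) + 3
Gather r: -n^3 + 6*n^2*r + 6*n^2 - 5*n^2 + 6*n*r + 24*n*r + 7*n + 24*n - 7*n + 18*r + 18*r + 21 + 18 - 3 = -n^3 + n^2 + 24*n + r*(6*n^2 + 30*n + 36) + 36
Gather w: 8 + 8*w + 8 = 8*w + 16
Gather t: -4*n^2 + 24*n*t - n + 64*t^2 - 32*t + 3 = -4*n^2 - n + 64*t^2 + t*(24*n - 32) + 3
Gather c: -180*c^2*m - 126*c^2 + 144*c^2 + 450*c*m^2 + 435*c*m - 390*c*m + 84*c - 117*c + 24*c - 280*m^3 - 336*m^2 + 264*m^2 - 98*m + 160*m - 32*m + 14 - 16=c^2*(18 - 180*m) + c*(450*m^2 + 45*m - 9) - 280*m^3 - 72*m^2 + 30*m - 2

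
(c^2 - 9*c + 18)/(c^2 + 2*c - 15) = (c - 6)/(c + 5)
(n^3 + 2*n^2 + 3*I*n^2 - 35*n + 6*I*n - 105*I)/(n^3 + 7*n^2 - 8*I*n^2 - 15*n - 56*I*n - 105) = (n^2 + n*(-5 + 3*I) - 15*I)/(n^2 - 8*I*n - 15)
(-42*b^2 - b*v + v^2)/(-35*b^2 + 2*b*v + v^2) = (-42*b^2 - b*v + v^2)/(-35*b^2 + 2*b*v + v^2)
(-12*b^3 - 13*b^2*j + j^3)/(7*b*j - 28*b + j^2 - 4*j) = (-12*b^3 - 13*b^2*j + j^3)/(7*b*j - 28*b + j^2 - 4*j)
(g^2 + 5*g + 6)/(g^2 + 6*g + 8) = (g + 3)/(g + 4)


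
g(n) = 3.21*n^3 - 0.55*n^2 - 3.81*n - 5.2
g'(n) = 9.63*n^2 - 1.1*n - 3.81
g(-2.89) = -76.26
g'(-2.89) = 79.80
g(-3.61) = -149.63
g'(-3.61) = 125.66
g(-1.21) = -7.08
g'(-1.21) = 11.62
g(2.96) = 61.95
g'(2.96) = 77.31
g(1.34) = -3.57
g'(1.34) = 12.01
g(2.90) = 57.41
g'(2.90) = 73.99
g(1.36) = -3.32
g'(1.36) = 12.51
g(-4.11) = -221.69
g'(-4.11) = 163.38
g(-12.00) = -5585.56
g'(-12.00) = 1396.11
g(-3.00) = -85.39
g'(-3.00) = 86.16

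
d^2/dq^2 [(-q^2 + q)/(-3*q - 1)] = 8/(27*q^3 + 27*q^2 + 9*q + 1)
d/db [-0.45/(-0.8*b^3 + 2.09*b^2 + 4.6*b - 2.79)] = (-1.08*b^2 + 1.881*b + 2.07)/(0.8*b^3 - 2.09*b^2 - 4.6*b + 2.79)^2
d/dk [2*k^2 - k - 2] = 4*k - 1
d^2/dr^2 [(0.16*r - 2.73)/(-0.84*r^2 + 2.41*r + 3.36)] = ((0.16*r - 2.73)*(1.68*r - 2.41)*(3.36*r - 4.82) + (0.8064*r - 5.3576)*(-0.84*r^2 + 2.41*r + 3.36))/(-0.84*r^2 + 2.41*r + 3.36)^3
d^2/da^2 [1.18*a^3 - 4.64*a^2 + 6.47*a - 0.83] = 7.08*a - 9.28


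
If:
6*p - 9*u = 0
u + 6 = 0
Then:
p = -9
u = -6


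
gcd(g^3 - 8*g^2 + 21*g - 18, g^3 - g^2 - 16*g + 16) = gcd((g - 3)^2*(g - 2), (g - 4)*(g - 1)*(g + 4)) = 1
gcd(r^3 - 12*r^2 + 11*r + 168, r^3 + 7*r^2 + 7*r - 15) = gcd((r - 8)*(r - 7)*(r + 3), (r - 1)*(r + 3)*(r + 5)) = r + 3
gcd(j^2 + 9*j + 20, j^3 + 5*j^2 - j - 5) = j + 5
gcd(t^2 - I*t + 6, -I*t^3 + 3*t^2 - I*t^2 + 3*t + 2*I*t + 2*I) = t + 2*I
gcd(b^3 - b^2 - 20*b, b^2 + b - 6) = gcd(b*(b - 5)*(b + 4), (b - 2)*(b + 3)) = 1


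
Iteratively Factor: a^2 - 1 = (a + 1)*(a - 1)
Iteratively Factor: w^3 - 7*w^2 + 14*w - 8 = (w - 2)*(w^2 - 5*w + 4) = (w - 2)*(w - 1)*(w - 4)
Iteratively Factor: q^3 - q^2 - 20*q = (q)*(q^2 - q - 20) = q*(q + 4)*(q - 5)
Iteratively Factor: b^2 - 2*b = (b)*(b - 2)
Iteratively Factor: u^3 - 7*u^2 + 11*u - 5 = (u - 5)*(u^2 - 2*u + 1) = (u - 5)*(u - 1)*(u - 1)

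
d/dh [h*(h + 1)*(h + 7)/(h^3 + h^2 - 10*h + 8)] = (-7*h^4 - 34*h^3 - 63*h^2 + 128*h + 56)/(h^6 + 2*h^5 - 19*h^4 - 4*h^3 + 116*h^2 - 160*h + 64)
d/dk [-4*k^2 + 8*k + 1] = 8 - 8*k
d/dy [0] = 0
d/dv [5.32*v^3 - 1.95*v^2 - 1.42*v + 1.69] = 15.96*v^2 - 3.9*v - 1.42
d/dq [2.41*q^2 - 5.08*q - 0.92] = 4.82*q - 5.08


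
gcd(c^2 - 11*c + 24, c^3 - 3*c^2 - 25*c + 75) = c - 3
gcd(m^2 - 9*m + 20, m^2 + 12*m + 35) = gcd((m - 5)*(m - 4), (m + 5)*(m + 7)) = 1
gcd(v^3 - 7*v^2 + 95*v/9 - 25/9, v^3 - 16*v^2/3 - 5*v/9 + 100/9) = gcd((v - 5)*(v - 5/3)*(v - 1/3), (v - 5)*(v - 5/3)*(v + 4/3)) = v^2 - 20*v/3 + 25/3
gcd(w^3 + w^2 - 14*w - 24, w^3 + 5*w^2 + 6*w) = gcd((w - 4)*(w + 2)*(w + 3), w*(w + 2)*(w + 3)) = w^2 + 5*w + 6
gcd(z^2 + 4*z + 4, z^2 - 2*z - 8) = z + 2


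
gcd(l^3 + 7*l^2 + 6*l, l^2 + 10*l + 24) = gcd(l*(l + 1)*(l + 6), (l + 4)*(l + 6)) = l + 6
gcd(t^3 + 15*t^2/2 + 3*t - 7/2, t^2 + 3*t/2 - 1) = t - 1/2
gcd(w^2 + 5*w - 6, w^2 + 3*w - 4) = w - 1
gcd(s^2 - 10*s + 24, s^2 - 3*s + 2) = 1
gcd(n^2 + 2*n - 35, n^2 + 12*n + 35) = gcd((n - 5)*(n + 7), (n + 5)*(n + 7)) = n + 7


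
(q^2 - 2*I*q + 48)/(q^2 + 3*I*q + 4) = (q^2 - 2*I*q + 48)/(q^2 + 3*I*q + 4)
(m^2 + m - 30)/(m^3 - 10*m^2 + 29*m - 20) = (m + 6)/(m^2 - 5*m + 4)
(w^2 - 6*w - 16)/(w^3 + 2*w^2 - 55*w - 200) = (w + 2)/(w^2 + 10*w + 25)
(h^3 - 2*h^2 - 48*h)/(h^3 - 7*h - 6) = h*(-h^2 + 2*h + 48)/(-h^3 + 7*h + 6)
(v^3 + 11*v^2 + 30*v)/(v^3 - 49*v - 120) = v*(v + 6)/(v^2 - 5*v - 24)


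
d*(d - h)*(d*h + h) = d^3*h - d^2*h^2 + d^2*h - d*h^2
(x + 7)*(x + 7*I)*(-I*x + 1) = -I*x^3 + 8*x^2 - 7*I*x^2 + 56*x + 7*I*x + 49*I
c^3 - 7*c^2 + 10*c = c*(c - 5)*(c - 2)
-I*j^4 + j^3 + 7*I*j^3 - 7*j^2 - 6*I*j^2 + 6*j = j*(j - 6)*(j + I)*(-I*j + I)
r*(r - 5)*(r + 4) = r^3 - r^2 - 20*r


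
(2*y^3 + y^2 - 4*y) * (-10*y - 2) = -20*y^4 - 14*y^3 + 38*y^2 + 8*y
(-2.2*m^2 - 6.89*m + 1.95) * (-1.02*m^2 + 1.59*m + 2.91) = 2.244*m^4 + 3.5298*m^3 - 19.3461*m^2 - 16.9494*m + 5.6745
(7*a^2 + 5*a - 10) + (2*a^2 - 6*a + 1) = 9*a^2 - a - 9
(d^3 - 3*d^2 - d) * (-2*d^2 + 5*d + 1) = -2*d^5 + 11*d^4 - 12*d^3 - 8*d^2 - d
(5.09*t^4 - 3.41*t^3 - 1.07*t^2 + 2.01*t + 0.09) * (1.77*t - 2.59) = 9.0093*t^5 - 19.2188*t^4 + 6.938*t^3 + 6.329*t^2 - 5.0466*t - 0.2331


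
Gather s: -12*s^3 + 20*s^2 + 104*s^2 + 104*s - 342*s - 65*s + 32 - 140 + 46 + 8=-12*s^3 + 124*s^2 - 303*s - 54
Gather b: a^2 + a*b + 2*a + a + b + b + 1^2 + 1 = a^2 + 3*a + b*(a + 2) + 2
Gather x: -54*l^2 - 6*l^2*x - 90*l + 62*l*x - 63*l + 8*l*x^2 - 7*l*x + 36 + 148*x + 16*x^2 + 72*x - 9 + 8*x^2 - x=-54*l^2 - 153*l + x^2*(8*l + 24) + x*(-6*l^2 + 55*l + 219) + 27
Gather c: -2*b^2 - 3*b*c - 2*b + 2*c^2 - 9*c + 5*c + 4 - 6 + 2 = -2*b^2 - 2*b + 2*c^2 + c*(-3*b - 4)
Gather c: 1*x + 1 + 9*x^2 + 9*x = 9*x^2 + 10*x + 1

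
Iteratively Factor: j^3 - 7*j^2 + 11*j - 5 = (j - 5)*(j^2 - 2*j + 1) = (j - 5)*(j - 1)*(j - 1)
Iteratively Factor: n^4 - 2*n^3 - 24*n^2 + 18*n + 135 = (n - 3)*(n^3 + n^2 - 21*n - 45) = (n - 3)*(n + 3)*(n^2 - 2*n - 15) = (n - 3)*(n + 3)^2*(n - 5)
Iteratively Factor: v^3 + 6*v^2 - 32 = (v + 4)*(v^2 + 2*v - 8) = (v - 2)*(v + 4)*(v + 4)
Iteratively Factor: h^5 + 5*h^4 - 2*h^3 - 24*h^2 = (h - 2)*(h^4 + 7*h^3 + 12*h^2) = (h - 2)*(h + 4)*(h^3 + 3*h^2) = h*(h - 2)*(h + 4)*(h^2 + 3*h) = h*(h - 2)*(h + 3)*(h + 4)*(h)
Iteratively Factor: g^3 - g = (g)*(g^2 - 1) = g*(g - 1)*(g + 1)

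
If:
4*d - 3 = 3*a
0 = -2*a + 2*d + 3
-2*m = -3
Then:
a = 9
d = 15/2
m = 3/2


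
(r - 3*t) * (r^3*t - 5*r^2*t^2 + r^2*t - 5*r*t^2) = r^4*t - 8*r^3*t^2 + r^3*t + 15*r^2*t^3 - 8*r^2*t^2 + 15*r*t^3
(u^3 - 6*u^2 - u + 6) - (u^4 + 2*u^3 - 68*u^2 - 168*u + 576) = -u^4 - u^3 + 62*u^2 + 167*u - 570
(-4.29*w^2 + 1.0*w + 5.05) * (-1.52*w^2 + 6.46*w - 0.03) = 6.5208*w^4 - 29.2334*w^3 - 1.0873*w^2 + 32.593*w - 0.1515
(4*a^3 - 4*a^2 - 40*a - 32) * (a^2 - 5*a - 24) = 4*a^5 - 24*a^4 - 116*a^3 + 264*a^2 + 1120*a + 768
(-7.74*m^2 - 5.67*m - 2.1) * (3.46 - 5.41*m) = 41.8734*m^3 + 3.8943*m^2 - 8.2572*m - 7.266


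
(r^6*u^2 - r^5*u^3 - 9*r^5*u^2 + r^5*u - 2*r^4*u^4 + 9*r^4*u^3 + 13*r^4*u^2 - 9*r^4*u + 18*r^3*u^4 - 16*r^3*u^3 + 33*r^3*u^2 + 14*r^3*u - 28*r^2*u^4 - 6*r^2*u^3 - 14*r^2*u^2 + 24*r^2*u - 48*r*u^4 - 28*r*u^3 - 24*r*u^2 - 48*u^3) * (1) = r^6*u^2 - r^5*u^3 - 9*r^5*u^2 + r^5*u - 2*r^4*u^4 + 9*r^4*u^3 + 13*r^4*u^2 - 9*r^4*u + 18*r^3*u^4 - 16*r^3*u^3 + 33*r^3*u^2 + 14*r^3*u - 28*r^2*u^4 - 6*r^2*u^3 - 14*r^2*u^2 + 24*r^2*u - 48*r*u^4 - 28*r*u^3 - 24*r*u^2 - 48*u^3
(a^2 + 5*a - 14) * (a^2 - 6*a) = a^4 - a^3 - 44*a^2 + 84*a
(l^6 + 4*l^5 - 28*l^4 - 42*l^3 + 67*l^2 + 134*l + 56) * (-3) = -3*l^6 - 12*l^5 + 84*l^4 + 126*l^3 - 201*l^2 - 402*l - 168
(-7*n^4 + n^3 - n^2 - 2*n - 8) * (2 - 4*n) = 28*n^5 - 18*n^4 + 6*n^3 + 6*n^2 + 28*n - 16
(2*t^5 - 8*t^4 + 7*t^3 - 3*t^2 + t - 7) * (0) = 0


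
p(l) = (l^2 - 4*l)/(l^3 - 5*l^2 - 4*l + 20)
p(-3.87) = -0.31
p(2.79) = 0.40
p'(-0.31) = -0.22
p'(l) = (2*l - 4)/(l^3 - 5*l^2 - 4*l + 20) + (l^2 - 4*l)*(-3*l^2 + 10*l + 4)/(l^3 - 5*l^2 - 4*l + 20)^2 = (-l^4 + 8*l^3 - 24*l^2 + 40*l - 80)/(l^6 - 10*l^5 + 17*l^4 + 80*l^3 - 184*l^2 - 160*l + 400)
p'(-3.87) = -0.14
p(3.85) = 0.05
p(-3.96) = -0.30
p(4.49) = -0.27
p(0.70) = -0.15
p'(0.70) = -0.27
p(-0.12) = 0.02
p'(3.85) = -0.29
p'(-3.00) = -0.45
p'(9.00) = -0.03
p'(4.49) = -0.98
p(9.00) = 0.15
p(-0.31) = 0.06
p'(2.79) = -0.60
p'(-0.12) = -0.20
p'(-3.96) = -0.12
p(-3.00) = -0.52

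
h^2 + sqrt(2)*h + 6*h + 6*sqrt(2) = (h + 6)*(h + sqrt(2))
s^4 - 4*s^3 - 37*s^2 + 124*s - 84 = (s - 7)*(s - 2)*(s - 1)*(s + 6)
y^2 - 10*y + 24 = (y - 6)*(y - 4)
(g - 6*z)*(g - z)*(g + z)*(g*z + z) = g^4*z - 6*g^3*z^2 + g^3*z - g^2*z^3 - 6*g^2*z^2 + 6*g*z^4 - g*z^3 + 6*z^4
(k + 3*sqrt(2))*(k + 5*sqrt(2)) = k^2 + 8*sqrt(2)*k + 30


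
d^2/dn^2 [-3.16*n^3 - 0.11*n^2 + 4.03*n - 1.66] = -18.96*n - 0.22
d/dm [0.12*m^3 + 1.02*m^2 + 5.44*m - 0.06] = 0.36*m^2 + 2.04*m + 5.44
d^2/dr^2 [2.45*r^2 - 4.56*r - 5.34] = 4.90000000000000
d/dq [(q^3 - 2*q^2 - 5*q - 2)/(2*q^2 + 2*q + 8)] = (q^4 + 2*q^3 + 15*q^2 - 12*q - 18)/(2*(q^4 + 2*q^3 + 9*q^2 + 8*q + 16))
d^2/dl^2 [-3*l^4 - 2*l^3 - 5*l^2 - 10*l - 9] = -36*l^2 - 12*l - 10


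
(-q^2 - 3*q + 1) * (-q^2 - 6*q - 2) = q^4 + 9*q^3 + 19*q^2 - 2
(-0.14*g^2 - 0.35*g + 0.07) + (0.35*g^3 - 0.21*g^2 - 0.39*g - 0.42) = 0.35*g^3 - 0.35*g^2 - 0.74*g - 0.35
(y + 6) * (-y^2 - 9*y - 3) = -y^3 - 15*y^2 - 57*y - 18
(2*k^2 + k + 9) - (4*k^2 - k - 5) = -2*k^2 + 2*k + 14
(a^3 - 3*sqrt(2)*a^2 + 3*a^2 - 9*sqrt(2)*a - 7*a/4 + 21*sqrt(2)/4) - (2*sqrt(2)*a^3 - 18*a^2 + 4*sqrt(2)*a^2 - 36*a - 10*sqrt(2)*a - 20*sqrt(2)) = -2*sqrt(2)*a^3 + a^3 - 7*sqrt(2)*a^2 + 21*a^2 + sqrt(2)*a + 137*a/4 + 101*sqrt(2)/4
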